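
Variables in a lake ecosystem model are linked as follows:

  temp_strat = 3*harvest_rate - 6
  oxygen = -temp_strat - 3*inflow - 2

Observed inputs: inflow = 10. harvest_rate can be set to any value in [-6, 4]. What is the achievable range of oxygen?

-38 to -8

Substituting into the oxygen equation gives oxygen = -3*harvest_rate - 26.
Linear in harvest_rate, so extremes are at the endpoints: harvest_rate = -6 gives oxygen = -8; harvest_rate = 4 gives oxygen = -38.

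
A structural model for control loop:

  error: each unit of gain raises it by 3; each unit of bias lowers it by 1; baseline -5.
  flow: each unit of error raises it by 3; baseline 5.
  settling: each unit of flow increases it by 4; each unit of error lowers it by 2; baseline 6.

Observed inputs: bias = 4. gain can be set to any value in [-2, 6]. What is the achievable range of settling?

-124 to 116

Substituting into the error equation gives error = 3*gain - 9.
Substituting into the flow equation gives flow = 9*gain - 22.
This gives settling = 30*gain - 64.
Linear in gain, so extremes are at the endpoints: gain = -2 gives settling = -124; gain = 6 gives settling = 116.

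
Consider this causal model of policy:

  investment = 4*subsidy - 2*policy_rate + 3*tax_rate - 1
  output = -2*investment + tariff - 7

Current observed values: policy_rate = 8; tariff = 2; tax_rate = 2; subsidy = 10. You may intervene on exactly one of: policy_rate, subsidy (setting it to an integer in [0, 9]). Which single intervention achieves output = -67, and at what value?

Intervening on policy_rate: with other inputs at their observed values, output = 4*policy_rate - 95. Solving for -67 gives policy_rate = 7, within [0, 9].
Intervening on subsidy: output = -8*subsidy + 17. Reaching -67 requires subsidy = 21/2, not an integer.

set policy_rate = 7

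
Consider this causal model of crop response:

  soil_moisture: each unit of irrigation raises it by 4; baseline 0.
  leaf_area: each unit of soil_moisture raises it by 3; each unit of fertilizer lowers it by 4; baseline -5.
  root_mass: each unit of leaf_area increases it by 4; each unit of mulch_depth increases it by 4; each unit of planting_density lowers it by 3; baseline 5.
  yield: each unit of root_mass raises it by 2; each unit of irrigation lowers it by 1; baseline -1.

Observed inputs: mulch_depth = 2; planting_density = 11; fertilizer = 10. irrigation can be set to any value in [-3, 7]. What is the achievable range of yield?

Substituting into the leaf_area equation gives leaf_area = 12*irrigation - 45.
Substituting into the root_mass equation gives root_mass = 48*irrigation - 200.
Substituting into the yield equation gives yield = 95*irrigation - 401.
Linear in irrigation, so extremes are at the endpoints: irrigation = -3 gives yield = -686; irrigation = 7 gives yield = 264.

-686 to 264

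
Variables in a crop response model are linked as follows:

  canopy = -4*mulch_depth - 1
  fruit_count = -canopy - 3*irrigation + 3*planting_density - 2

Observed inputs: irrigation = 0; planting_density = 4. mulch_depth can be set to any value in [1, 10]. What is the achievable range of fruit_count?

15 to 51

Substituting into the fruit_count equation gives fruit_count = 4*mulch_depth + 11.
Linear in mulch_depth, so extremes are at the endpoints: mulch_depth = 1 gives fruit_count = 15; mulch_depth = 10 gives fruit_count = 51.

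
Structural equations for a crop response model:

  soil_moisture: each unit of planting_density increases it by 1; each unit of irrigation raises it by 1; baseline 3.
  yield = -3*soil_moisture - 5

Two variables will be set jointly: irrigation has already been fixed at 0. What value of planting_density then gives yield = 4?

planting_density = -6

With irrigation held at 0:
Substituting into the soil_moisture equation gives soil_moisture = planting_density + 3.
Substituting into the yield equation gives yield = -3*planting_density - 14.
Solve -3*planting_density - 14 = 4: planting_density = (4 + 14) / -3 = -6.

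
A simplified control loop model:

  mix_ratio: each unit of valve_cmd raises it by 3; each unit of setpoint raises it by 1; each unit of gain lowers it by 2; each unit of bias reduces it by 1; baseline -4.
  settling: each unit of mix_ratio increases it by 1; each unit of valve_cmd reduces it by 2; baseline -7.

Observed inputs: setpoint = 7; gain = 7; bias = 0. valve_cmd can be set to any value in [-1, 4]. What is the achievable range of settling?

Substituting into the mix_ratio equation gives mix_ratio = 3*valve_cmd - 11.
Substituting into the settling equation gives settling = valve_cmd - 18.
Linear in valve_cmd, so extremes are at the endpoints: valve_cmd = -1 gives settling = -19; valve_cmd = 4 gives settling = -14.

-19 to -14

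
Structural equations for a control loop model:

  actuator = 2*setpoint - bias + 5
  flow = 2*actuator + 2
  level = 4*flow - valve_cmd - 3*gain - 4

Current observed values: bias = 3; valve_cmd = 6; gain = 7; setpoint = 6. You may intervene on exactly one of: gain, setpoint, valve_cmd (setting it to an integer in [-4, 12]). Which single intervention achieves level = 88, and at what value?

set valve_cmd = 7

Intervening on gain: level = -3*gain + 110. Reaching 88 requires gain = 22/3, not an integer.
Intervening on setpoint: level = 16*setpoint - 7. Reaching 88 requires setpoint = 95/16, not an integer.
Intervening on valve_cmd: with other inputs at their observed values, level = -valve_cmd + 95. Solving for 88 gives valve_cmd = 7, within [-4, 12].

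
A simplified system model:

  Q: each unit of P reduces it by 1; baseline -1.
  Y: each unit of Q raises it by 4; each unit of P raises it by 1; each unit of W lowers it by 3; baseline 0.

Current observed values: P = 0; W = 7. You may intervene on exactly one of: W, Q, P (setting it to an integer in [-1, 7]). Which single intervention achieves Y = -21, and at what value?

set Q = 0

Intervening on W: Y = -3*W - 4. Reaching -21 requires W = 17/3, not an integer.
Intervening on Q: with other inputs at their observed values, Y = 4*Q - 21. Solving for -21 gives Q = 0, within [-1, 7].
Intervening on P: Y = -3*P - 25. Reaching -21 requires P = -4/3, not an integer.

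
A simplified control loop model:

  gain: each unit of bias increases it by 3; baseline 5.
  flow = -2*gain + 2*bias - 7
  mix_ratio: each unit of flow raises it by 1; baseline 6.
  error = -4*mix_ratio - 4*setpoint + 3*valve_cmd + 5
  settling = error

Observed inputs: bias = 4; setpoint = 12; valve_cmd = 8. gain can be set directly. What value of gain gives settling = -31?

Intervening on gain fixes its value directly, overriding its dependence on bias.
Substituting into the flow equation gives flow = -2*gain + 1.
Substituting into the mix_ratio equation gives mix_ratio = -2*gain + 7.
This gives error = 8*gain - 47.
This gives settling = 8*gain - 47.
Solve 8*gain - 47 = -31: gain = (-31 + 47) / 8 = 2.

gain = 2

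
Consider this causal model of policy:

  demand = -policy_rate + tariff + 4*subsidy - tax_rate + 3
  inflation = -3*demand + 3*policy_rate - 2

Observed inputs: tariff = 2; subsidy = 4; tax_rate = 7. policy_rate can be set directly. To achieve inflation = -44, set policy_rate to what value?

Substituting into the demand equation gives demand = -policy_rate + 14.
This gives inflation = 6*policy_rate - 44.
Solve 6*policy_rate - 44 = -44: policy_rate = (-44 + 44) / 6 = 0.

policy_rate = 0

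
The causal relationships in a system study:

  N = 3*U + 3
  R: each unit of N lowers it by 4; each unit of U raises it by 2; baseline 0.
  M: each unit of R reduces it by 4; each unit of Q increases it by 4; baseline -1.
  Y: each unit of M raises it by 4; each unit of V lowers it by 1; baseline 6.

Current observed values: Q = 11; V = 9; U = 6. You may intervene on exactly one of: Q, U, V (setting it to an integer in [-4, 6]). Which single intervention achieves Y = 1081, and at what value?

set Q = -4

Intervening on Q: with other inputs at their observed values, Y = 16*Q + 1145. Solving for 1081 gives Q = -4, within [-4, 6].
Intervening on U: Y = 160*U + 361. Reaching 1081 requires U = 9/2, not an integer.
Intervening on V: Y = -V + 1330. Reaching 1081 requires V = 249, outside [-4, 6].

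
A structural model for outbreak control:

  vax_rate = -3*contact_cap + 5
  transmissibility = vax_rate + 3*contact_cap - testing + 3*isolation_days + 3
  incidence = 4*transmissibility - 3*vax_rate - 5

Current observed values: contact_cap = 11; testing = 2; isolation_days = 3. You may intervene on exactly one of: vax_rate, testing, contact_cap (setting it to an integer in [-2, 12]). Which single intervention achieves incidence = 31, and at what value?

set contact_cap = -1

Intervening on vax_rate: incidence = vax_rate + 167. Reaching 31 requires vax_rate = -136, outside [-2, 12].
Intervening on testing: incidence = -4*testing + 147. Reaching 31 requires testing = 29, outside [-2, 12].
Intervening on contact_cap: with other inputs at their observed values, incidence = 9*contact_cap + 40. Solving for 31 gives contact_cap = -1, within [-2, 12].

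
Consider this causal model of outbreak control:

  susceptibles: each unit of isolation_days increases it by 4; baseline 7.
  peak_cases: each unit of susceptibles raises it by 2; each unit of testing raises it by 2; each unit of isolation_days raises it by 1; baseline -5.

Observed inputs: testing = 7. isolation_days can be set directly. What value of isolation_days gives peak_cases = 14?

Substituting into the peak_cases equation gives peak_cases = 9*isolation_days + 23.
Solve 9*isolation_days + 23 = 14: isolation_days = (14 - 23) / 9 = -1.

isolation_days = -1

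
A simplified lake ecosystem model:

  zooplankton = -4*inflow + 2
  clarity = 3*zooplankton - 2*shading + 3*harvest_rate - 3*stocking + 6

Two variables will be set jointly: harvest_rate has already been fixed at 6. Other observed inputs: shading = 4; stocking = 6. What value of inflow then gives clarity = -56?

With harvest_rate held at 6:
Substituting into the clarity equation gives clarity = -12*inflow + 4.
Solve -12*inflow + 4 = -56: inflow = (-56 - 4) / -12 = 5.

inflow = 5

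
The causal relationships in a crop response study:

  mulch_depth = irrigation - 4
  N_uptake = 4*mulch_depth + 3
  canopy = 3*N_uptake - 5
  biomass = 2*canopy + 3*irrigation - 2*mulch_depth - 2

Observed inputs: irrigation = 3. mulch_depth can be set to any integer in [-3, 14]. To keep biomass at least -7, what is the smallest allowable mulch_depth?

mulch_depth = -1

Intervening on mulch_depth fixes its value directly, overriding its dependence on irrigation.
Substituting into the canopy equation gives canopy = 12*mulch_depth + 4.
Substituting into the biomass equation gives biomass = 22*mulch_depth + 15.
Require 22*mulch_depth + 15 ≥ -7, so mulch_depth ≥ -1.
The smallest integer in [-3, 14] satisfying this is -1.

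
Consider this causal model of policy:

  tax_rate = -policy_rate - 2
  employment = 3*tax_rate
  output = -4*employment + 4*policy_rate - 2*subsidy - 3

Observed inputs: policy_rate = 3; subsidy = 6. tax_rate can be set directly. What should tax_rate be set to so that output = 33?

tax_rate = -3

Intervening on tax_rate fixes its value directly, overriding its dependence on policy_rate.
Substituting into the output equation gives output = -12*tax_rate - 3.
Solve -12*tax_rate - 3 = 33: tax_rate = (33 + 3) / -12 = -3.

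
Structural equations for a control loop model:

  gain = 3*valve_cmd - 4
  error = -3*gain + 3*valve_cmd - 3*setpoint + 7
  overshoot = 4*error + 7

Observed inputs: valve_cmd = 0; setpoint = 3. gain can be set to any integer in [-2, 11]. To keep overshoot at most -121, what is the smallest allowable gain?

gain = 10

Intervening on gain fixes its value directly, overriding its dependence on valve_cmd.
Substituting into the error equation gives error = -3*gain - 2.
So overshoot = -12*gain - 1.
Require -12*gain - 1 ≤ -121, so gain ≥ 10.
The smallest integer in [-2, 11] satisfying this is 10.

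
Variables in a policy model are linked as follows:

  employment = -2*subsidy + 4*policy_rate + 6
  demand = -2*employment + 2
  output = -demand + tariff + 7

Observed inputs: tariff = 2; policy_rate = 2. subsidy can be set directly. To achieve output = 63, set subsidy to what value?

subsidy = -7

Substituting into the employment equation gives employment = -2*subsidy + 14.
This gives demand = 4*subsidy - 26.
This gives output = -4*subsidy + 35.
Solve -4*subsidy + 35 = 63: subsidy = (63 - 35) / -4 = -7.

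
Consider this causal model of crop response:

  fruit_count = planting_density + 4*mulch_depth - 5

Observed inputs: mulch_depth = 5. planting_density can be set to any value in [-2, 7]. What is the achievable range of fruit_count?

13 to 22

Substituting into the fruit_count equation gives fruit_count = planting_density + 15.
Linear in planting_density, so extremes are at the endpoints: planting_density = -2 gives fruit_count = 13; planting_density = 7 gives fruit_count = 22.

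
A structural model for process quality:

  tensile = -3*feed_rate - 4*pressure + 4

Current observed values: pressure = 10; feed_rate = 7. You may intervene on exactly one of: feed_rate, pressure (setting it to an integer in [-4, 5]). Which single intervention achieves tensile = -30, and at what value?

set feed_rate = -2

Intervening on feed_rate: with other inputs at their observed values, tensile = -3*feed_rate - 36. Solving for -30 gives feed_rate = -2, within [-4, 5].
Intervening on pressure: tensile = -4*pressure - 17. Reaching -30 requires pressure = 13/4, not an integer.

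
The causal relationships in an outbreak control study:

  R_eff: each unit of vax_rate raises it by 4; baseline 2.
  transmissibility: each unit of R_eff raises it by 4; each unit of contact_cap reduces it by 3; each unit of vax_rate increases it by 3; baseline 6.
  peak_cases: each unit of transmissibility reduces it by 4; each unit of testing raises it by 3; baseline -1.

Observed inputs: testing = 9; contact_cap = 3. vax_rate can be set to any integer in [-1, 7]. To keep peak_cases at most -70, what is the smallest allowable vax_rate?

vax_rate = 1

Substituting into the transmissibility equation gives transmissibility = 19*vax_rate + 5.
peak_cases becomes -76*vax_rate + 6.
Require -76*vax_rate + 6 ≤ -70, so vax_rate ≥ 1.
The smallest integer in [-1, 7] satisfying this is 1.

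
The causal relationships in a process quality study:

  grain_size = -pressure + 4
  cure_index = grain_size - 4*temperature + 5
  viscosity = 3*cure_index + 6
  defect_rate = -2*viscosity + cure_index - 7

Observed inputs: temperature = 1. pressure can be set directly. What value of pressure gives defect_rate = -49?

Substituting into the cure_index equation gives cure_index = -pressure + 5.
Substituting into the viscosity equation gives viscosity = -3*pressure + 21.
Substituting into the defect_rate equation gives defect_rate = 5*pressure - 44.
Solve 5*pressure - 44 = -49: pressure = (-49 + 44) / 5 = -1.

pressure = -1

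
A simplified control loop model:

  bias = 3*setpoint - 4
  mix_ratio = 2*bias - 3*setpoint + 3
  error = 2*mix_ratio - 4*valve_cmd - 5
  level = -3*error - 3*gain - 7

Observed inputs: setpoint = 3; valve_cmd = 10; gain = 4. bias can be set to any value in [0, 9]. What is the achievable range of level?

44 to 152

Intervening on bias fixes its value directly, overriding its dependence on setpoint.
Substituting into the mix_ratio equation gives mix_ratio = 2*bias - 6.
error becomes 4*bias - 57.
Substituting into the level equation gives level = -12*bias + 152.
Linear in bias, so extremes are at the endpoints: bias = 0 gives level = 152; bias = 9 gives level = 44.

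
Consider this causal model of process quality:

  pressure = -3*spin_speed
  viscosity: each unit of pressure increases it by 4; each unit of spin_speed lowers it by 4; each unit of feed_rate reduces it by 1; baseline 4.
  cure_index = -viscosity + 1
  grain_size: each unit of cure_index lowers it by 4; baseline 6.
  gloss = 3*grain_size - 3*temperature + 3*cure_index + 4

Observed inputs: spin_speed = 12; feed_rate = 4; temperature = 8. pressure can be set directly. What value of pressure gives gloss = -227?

pressure = 6

Intervening on pressure fixes its value directly, overriding its dependence on spin_speed.
Substituting into the viscosity equation gives viscosity = 4*pressure - 48.
This gives cure_index = -4*pressure + 49.
Substituting into the grain_size equation gives grain_size = 16*pressure - 190.
Substituting into the gloss equation gives gloss = 36*pressure - 443.
Solve 36*pressure - 443 = -227: pressure = (-227 + 443) / 36 = 6.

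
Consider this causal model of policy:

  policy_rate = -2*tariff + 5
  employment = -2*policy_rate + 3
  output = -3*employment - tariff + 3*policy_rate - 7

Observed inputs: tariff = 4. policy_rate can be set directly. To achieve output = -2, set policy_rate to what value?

Intervening on policy_rate fixes its value directly, overriding its dependence on tariff.
Substituting into the output equation gives output = 9*policy_rate - 20.
Solve 9*policy_rate - 20 = -2: policy_rate = (-2 + 20) / 9 = 2.

policy_rate = 2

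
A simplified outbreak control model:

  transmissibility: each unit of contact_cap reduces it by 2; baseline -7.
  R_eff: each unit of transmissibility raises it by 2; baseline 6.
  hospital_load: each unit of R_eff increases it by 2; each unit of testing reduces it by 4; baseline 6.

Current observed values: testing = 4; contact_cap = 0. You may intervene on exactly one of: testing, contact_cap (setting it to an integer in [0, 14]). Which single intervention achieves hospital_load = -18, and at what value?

Intervening on testing: with other inputs at their observed values, hospital_load = -4*testing - 10. Solving for -18 gives testing = 2, within [0, 14].
Intervening on contact_cap: hospital_load = -8*contact_cap - 26. Reaching -18 requires contact_cap = -1, outside [0, 14].

set testing = 2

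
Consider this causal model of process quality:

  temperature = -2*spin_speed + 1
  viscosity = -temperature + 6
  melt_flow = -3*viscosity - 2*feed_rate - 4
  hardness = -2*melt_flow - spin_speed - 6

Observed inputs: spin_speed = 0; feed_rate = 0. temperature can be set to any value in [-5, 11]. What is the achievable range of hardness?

-28 to 68

Intervening on temperature fixes its value directly, overriding its dependence on spin_speed.
Substituting into the melt_flow equation gives melt_flow = 3*temperature - 22.
Substituting into the hardness equation gives hardness = -6*temperature + 38.
Linear in temperature, so extremes are at the endpoints: temperature = -5 gives hardness = 68; temperature = 11 gives hardness = -28.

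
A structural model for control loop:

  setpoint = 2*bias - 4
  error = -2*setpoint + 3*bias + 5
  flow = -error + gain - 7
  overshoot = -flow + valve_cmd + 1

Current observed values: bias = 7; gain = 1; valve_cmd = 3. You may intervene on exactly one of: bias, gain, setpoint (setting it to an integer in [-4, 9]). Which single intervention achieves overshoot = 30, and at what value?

Intervening on bias: overshoot = -bias + 23. Reaching 30 requires bias = -7, outside [-4, 9].
Intervening on gain: overshoot = -gain + 17. Reaching 30 requires gain = -13, outside [-4, 9].
Intervening on setpoint: with other inputs at their observed values, overshoot = -2*setpoint + 36. Solving for 30 gives setpoint = 3, within [-4, 9].

set setpoint = 3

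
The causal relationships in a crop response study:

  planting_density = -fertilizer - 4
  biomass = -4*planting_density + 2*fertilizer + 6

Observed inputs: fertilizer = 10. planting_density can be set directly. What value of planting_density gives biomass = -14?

Intervening on planting_density fixes its value directly, overriding its dependence on fertilizer.
Substituting into the biomass equation gives biomass = -4*planting_density + 26.
Solve -4*planting_density + 26 = -14: planting_density = (-14 - 26) / -4 = 10.

planting_density = 10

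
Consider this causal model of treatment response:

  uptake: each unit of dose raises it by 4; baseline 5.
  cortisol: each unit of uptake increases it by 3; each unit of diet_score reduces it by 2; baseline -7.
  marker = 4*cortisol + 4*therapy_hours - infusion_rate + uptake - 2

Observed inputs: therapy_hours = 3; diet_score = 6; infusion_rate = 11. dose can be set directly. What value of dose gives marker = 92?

Substituting into the cortisol equation gives cortisol = 12*dose - 4.
Substituting into the marker equation gives marker = 52*dose - 12.
Solve 52*dose - 12 = 92: dose = (92 + 12) / 52 = 2.

dose = 2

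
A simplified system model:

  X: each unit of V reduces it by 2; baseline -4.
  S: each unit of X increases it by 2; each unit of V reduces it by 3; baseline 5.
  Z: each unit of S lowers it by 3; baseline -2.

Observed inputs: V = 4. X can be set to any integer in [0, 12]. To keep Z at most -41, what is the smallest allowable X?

X = 10

Intervening on X fixes its value directly, overriding its dependence on V.
Substituting into the S equation gives S = 2*X - 7.
Substituting into the Z equation gives Z = -6*X + 19.
Require -6*X + 19 ≤ -41, so X ≥ 10.
The smallest integer in [0, 12] satisfying this is 10.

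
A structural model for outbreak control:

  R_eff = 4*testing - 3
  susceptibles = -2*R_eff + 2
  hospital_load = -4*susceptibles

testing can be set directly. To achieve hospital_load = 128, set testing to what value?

testing = 5

Substituting into the susceptibles equation gives susceptibles = -8*testing + 8.
Substituting into the hospital_load equation gives hospital_load = 32*testing - 32.
Solve 32*testing - 32 = 128: testing = (128 + 32) / 32 = 5.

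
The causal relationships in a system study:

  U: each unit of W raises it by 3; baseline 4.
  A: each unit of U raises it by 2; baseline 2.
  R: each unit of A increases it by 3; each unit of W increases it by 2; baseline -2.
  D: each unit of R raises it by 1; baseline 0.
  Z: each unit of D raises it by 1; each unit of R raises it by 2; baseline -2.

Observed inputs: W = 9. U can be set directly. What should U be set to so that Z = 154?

U = 5

Intervening on U fixes its value directly, overriding its dependence on W.
Substituting into the R equation gives R = 6*U + 22.
Substituting into the D equation gives D = 6*U + 22.
Substituting into the Z equation gives Z = 18*U + 64.
Solve 18*U + 64 = 154: U = (154 - 64) / 18 = 5.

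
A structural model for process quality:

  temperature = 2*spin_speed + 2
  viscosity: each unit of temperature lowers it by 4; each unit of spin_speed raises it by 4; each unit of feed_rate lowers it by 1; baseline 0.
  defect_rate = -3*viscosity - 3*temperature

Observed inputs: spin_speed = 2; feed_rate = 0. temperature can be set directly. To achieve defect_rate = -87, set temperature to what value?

Intervening on temperature fixes its value directly, overriding its dependence on spin_speed.
Substituting into the viscosity equation gives viscosity = -4*temperature + 8.
Substituting into the defect_rate equation gives defect_rate = 9*temperature - 24.
Solve 9*temperature - 24 = -87: temperature = (-87 + 24) / 9 = -7.

temperature = -7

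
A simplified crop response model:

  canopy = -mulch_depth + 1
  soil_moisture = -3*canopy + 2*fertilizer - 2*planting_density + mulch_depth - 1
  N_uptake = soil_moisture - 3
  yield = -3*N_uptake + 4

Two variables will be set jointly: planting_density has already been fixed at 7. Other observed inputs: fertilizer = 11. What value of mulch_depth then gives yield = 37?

With planting_density held at 7:
Substituting into the soil_moisture equation gives soil_moisture = 4*mulch_depth + 4.
Substituting into the N_uptake equation gives N_uptake = 4*mulch_depth + 1.
Substituting into the yield equation gives yield = -12*mulch_depth + 1.
Solve -12*mulch_depth + 1 = 37: mulch_depth = (37 - 1) / -12 = -3.

mulch_depth = -3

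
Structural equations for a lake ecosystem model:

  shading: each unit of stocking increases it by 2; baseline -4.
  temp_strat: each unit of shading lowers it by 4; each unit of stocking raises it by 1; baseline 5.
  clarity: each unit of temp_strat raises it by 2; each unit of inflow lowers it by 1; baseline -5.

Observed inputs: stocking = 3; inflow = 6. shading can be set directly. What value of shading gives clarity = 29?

shading = -3

Intervening on shading fixes its value directly, overriding its dependence on stocking.
Substituting into the temp_strat equation gives temp_strat = -4*shading + 8.
So clarity = -8*shading + 5.
Solve -8*shading + 5 = 29: shading = (29 - 5) / -8 = -3.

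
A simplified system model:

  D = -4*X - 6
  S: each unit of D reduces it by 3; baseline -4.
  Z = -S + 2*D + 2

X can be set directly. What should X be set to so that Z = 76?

X = -5

Substituting into the S equation gives S = 12*X + 14.
Substituting into the Z equation gives Z = -20*X - 24.
Solve -20*X - 24 = 76: X = (76 + 24) / -20 = -5.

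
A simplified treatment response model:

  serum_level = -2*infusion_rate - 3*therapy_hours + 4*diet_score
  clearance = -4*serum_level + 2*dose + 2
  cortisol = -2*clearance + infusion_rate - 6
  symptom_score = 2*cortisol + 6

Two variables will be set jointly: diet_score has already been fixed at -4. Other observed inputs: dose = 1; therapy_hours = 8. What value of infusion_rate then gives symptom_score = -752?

With diet_score held at -4:
Substituting into the serum_level equation gives serum_level = -2*infusion_rate - 40.
This gives clearance = 8*infusion_rate + 164.
This gives cortisol = -15*infusion_rate - 334.
symptom_score becomes -30*infusion_rate - 662.
Solve -30*infusion_rate - 662 = -752: infusion_rate = (-752 + 662) / -30 = 3.

infusion_rate = 3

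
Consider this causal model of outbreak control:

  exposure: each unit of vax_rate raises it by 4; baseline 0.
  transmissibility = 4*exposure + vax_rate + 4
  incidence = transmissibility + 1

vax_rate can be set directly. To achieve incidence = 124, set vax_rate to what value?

Substituting into the transmissibility equation gives transmissibility = 17*vax_rate + 4.
Substituting into the incidence equation gives incidence = 17*vax_rate + 5.
Solve 17*vax_rate + 5 = 124: vax_rate = (124 - 5) / 17 = 7.

vax_rate = 7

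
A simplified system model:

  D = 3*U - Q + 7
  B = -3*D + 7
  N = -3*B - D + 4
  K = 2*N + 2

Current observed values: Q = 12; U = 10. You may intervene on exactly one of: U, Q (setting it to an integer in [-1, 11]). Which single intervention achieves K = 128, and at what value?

Intervening on U: with other inputs at their observed values, K = 48*U - 112. Solving for 128 gives U = 5, within [-1, 11].
Intervening on Q: K = -16*Q + 560. Reaching 128 requires Q = 27, outside [-1, 11].

set U = 5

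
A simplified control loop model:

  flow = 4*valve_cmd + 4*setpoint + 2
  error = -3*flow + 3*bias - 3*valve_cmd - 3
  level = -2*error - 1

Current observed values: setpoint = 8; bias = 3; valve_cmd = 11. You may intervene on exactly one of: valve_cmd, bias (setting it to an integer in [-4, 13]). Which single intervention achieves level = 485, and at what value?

Intervening on valve_cmd: level = 30*valve_cmd + 191. Reaching 485 requires valve_cmd = 49/5, not an integer.
Intervening on bias: with other inputs at their observed values, level = -6*bias + 539. Solving for 485 gives bias = 9, within [-4, 13].

set bias = 9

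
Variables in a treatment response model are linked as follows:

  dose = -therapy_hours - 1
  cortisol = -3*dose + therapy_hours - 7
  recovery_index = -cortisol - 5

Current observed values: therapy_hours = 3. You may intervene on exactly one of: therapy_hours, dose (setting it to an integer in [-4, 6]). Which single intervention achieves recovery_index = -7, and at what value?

Intervening on therapy_hours: recovery_index = -4*therapy_hours - 1. Reaching -7 requires therapy_hours = 3/2, not an integer.
Intervening on dose: with other inputs at their observed values, recovery_index = 3*dose - 1. Solving for -7 gives dose = -2, within [-4, 6].

set dose = -2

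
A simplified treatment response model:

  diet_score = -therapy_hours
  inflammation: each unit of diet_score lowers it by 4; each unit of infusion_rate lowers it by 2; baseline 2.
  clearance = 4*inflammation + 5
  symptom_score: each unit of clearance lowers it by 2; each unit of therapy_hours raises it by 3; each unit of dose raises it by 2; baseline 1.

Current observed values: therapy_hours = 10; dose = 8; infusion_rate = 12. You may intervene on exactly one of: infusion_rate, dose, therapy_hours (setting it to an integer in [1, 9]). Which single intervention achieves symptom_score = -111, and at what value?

set dose = 6

Intervening on infusion_rate: symptom_score = 16*infusion_rate - 299. Reaching -111 requires infusion_rate = 47/4, not an integer.
Intervening on dose: with other inputs at their observed values, symptom_score = 2*dose - 123. Solving for -111 gives dose = 6, within [1, 9].
Intervening on therapy_hours: symptom_score = -29*therapy_hours + 183. Reaching -111 requires therapy_hours = 294/29, not an integer.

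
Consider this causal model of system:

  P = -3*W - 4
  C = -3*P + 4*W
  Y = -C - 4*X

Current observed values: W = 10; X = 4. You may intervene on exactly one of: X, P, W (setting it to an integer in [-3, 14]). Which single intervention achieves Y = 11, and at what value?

Intervening on X: Y = -4*X - 142. Reaching 11 requires X = -153/4, not an integer.
Intervening on P: Y = 3*P - 56. Reaching 11 requires P = 67/3, not an integer.
Intervening on W: with other inputs at their observed values, Y = -13*W - 28. Solving for 11 gives W = -3, within [-3, 14].

set W = -3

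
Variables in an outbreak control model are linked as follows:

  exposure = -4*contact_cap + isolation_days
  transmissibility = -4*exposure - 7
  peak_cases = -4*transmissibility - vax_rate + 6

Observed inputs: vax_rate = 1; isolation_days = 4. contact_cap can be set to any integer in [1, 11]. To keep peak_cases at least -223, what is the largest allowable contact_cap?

contact_cap = 5

Substituting into the exposure equation gives exposure = -4*contact_cap + 4.
This gives transmissibility = 16*contact_cap - 23.
This gives peak_cases = -64*contact_cap + 97.
Require -64*contact_cap + 97 ≥ -223, so contact_cap ≤ 5.
The largest integer in [1, 11] satisfying this is 5.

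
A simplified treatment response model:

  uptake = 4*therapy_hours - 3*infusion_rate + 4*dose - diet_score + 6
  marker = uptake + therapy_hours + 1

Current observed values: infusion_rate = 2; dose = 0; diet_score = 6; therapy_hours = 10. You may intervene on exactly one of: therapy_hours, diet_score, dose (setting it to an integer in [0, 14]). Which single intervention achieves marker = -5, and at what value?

set therapy_hours = 0

Intervening on therapy_hours: with other inputs at their observed values, marker = 5*therapy_hours - 5. Solving for -5 gives therapy_hours = 0, within [0, 14].
Intervening on diet_score: marker = -diet_score + 51. Reaching -5 requires diet_score = 56, outside [0, 14].
Intervening on dose: marker = 4*dose + 45. Reaching -5 requires dose = -25/2, not an integer.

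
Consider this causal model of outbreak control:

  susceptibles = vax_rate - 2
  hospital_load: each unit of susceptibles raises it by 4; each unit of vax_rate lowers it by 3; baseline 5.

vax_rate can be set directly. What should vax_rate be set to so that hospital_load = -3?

vax_rate = 0

Substituting into the hospital_load equation gives hospital_load = vax_rate - 3.
Solve vax_rate - 3 = -3: vax_rate = (-3 + 3) / 1 = 0.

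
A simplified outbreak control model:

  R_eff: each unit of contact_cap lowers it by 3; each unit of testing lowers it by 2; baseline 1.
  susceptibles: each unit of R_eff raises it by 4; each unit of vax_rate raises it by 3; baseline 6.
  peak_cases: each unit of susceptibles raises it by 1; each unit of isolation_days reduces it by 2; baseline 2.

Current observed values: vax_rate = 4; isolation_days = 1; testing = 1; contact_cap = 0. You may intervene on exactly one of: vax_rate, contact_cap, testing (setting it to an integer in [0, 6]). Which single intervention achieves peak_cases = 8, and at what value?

Intervening on vax_rate: with other inputs at their observed values, peak_cases = 3*vax_rate + 2. Solving for 8 gives vax_rate = 2, within [0, 6].
Intervening on contact_cap: peak_cases = -12*contact_cap + 14. Reaching 8 requires contact_cap = 1/2, not an integer.
Intervening on testing: peak_cases = -8*testing + 22. Reaching 8 requires testing = 7/4, not an integer.

set vax_rate = 2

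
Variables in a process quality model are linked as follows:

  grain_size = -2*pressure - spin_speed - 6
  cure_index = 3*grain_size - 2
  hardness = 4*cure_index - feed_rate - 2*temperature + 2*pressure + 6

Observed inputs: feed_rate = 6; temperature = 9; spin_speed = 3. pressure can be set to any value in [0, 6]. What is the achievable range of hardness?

-266 to -134

Substituting into the grain_size equation gives grain_size = -2*pressure - 9.
Substituting into the cure_index equation gives cure_index = -6*pressure - 29.
This gives hardness = -22*pressure - 134.
Linear in pressure, so extremes are at the endpoints: pressure = 0 gives hardness = -134; pressure = 6 gives hardness = -266.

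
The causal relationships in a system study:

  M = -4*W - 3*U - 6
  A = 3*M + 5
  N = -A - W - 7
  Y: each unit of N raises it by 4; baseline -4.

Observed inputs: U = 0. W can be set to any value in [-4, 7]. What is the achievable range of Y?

-156 to 328

Substituting into the M equation gives M = -4*W - 6.
Substituting into the A equation gives A = -12*W - 13.
So N = 11*W + 6.
Substituting into the Y equation gives Y = 44*W + 20.
Linear in W, so extremes are at the endpoints: W = -4 gives Y = -156; W = 7 gives Y = 328.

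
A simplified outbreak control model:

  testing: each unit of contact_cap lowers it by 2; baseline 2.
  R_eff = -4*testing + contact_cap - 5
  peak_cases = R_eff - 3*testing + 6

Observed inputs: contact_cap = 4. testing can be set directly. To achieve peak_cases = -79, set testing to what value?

testing = 12

Intervening on testing fixes its value directly, overriding its dependence on contact_cap.
Substituting into the R_eff equation gives R_eff = -4*testing - 1.
peak_cases becomes -7*testing + 5.
Solve -7*testing + 5 = -79: testing = (-79 - 5) / -7 = 12.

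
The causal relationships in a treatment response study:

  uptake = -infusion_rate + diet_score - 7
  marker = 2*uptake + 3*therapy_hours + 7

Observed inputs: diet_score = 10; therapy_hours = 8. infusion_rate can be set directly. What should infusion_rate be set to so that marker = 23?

infusion_rate = 7

Substituting into the uptake equation gives uptake = -infusion_rate + 3.
marker becomes -2*infusion_rate + 37.
Solve -2*infusion_rate + 37 = 23: infusion_rate = (23 - 37) / -2 = 7.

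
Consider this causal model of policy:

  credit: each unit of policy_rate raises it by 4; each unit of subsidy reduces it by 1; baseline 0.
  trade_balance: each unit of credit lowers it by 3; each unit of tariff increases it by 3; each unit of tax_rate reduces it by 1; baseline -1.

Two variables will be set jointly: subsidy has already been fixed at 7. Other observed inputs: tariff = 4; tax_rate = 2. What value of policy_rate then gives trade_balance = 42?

With subsidy held at 7:
Substituting into the credit equation gives credit = 4*policy_rate - 7.
This gives trade_balance = -12*policy_rate + 30.
Solve -12*policy_rate + 30 = 42: policy_rate = (42 - 30) / -12 = -1.

policy_rate = -1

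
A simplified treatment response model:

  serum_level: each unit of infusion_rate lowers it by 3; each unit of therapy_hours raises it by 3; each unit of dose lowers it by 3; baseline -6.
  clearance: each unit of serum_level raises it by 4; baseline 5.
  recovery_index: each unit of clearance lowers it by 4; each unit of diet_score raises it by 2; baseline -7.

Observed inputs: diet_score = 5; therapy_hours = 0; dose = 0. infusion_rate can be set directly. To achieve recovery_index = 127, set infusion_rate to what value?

Substituting into the serum_level equation gives serum_level = -3*infusion_rate - 6.
So clearance = -12*infusion_rate - 19.
recovery_index becomes 48*infusion_rate + 79.
Solve 48*infusion_rate + 79 = 127: infusion_rate = (127 - 79) / 48 = 1.

infusion_rate = 1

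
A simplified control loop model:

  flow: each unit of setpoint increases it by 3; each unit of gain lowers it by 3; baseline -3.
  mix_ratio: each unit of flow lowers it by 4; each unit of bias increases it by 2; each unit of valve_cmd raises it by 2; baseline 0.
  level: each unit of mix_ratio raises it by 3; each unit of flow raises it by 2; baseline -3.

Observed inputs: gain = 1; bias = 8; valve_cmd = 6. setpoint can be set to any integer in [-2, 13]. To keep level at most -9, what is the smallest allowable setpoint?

Substituting into the flow equation gives flow = 3*setpoint - 6.
Substituting into the mix_ratio equation gives mix_ratio = -12*setpoint + 52.
Substituting into the level equation gives level = -30*setpoint + 141.
Require -30*setpoint + 141 ≤ -9, so setpoint ≥ 5.
The smallest integer in [-2, 13] satisfying this is 5.

setpoint = 5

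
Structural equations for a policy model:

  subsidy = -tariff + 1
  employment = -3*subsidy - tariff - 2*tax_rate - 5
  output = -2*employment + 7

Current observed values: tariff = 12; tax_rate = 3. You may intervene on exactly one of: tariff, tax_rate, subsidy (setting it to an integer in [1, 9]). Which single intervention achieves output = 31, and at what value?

set tariff = 1

Intervening on tariff: with other inputs at their observed values, output = -4*tariff + 35. Solving for 31 gives tariff = 1, within [1, 9].
Intervening on tax_rate: output = 4*tax_rate - 25. Reaching 31 requires tax_rate = 14, outside [1, 9].
Intervening on subsidy: output = 6*subsidy + 53. Reaching 31 requires subsidy = -11/3, not an integer.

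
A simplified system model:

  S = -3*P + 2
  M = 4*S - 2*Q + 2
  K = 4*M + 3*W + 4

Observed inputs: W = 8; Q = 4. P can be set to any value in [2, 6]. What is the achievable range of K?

Substituting into the M equation gives M = -12*P + 2.
So K = -48*P + 36.
Linear in P, so extremes are at the endpoints: P = 2 gives K = -60; P = 6 gives K = -252.

-252 to -60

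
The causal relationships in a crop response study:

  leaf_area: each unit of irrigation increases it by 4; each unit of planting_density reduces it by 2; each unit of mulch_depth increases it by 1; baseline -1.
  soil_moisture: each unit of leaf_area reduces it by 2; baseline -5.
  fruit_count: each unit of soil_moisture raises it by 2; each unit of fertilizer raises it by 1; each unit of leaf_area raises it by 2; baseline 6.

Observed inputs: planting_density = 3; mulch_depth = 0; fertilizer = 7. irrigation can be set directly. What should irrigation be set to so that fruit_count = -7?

Substituting into the leaf_area equation gives leaf_area = 4*irrigation - 7.
Substituting into the soil_moisture equation gives soil_moisture = -8*irrigation + 9.
This gives fruit_count = -8*irrigation + 17.
Solve -8*irrigation + 17 = -7: irrigation = (-7 - 17) / -8 = 3.

irrigation = 3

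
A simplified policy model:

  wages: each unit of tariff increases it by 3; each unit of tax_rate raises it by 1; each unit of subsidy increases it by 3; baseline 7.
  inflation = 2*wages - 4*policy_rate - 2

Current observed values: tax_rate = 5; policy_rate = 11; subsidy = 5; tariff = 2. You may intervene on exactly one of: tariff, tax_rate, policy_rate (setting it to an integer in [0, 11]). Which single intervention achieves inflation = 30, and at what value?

Intervening on tariff: inflation = 6*tariff + 8. Reaching 30 requires tariff = 11/3, not an integer.
Intervening on tax_rate: with other inputs at their observed values, inflation = 2*tax_rate + 10. Solving for 30 gives tax_rate = 10, within [0, 11].
Intervening on policy_rate: inflation = -4*policy_rate + 64. Reaching 30 requires policy_rate = 17/2, not an integer.

set tax_rate = 10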